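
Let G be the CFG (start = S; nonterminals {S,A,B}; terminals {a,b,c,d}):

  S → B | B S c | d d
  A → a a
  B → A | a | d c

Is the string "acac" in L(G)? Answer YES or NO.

CNF form of G:
  S -> B X3 | T0 T0 | T1 T1 | T1 T2 | a
  A -> T0 T0
  B -> T0 T0 | T1 T2 | a
  T0 -> a
  T1 -> d
  T2 -> c
  X3 -> S T2

CYK table (by increasing span):
  T[0,0] 'a' = {B,S,T0}  orig:{B,S}
  T[1,1] 'c' = {T2}  orig:{}
  T[2,2] 'a' = {B,S,T0}  orig:{B,S}
  T[3,3] 'c' = {T2}  orig:{}
  T[0,1] 'ac' = {X3}  orig:{}
  T[1,2] 'ca' = ∅
  T[2,3] 'ac' = {X3}  orig:{}
  T[0,2] 'aca' = ∅
  T[1,3] 'cac' = ∅
  T[0,3] 'acac' = ∅

S ∉ T[0,3] ⇒ NO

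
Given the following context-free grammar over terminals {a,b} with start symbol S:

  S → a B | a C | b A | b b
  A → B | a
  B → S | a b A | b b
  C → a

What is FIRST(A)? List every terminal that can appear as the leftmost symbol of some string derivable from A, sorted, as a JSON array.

FIRST iteration:
round 1:
  A via A→a: +{a}
  B via B→a b A: +{a}
  B via B→b b: +{b}
  C via C→a: +{a}
  S via S→a B: +{a}
  S via S→b A: +{b}
  FIRST(S)={a,b}  FIRST(A)={a}  FIRST(B)={a,b}  FIRST(C)={a}
round 2:
  A via A→B: +{b}
  FIRST(S)={a,b}  FIRST(A)={a,b}  FIRST(B)={a,b}  FIRST(C)={a}
round 3: done
  FIRST(S)={a,b}  FIRST(A)={a,b}  FIRST(B)={a,b}  FIRST(C)={a}

FIRST(A) = ["a", "b"]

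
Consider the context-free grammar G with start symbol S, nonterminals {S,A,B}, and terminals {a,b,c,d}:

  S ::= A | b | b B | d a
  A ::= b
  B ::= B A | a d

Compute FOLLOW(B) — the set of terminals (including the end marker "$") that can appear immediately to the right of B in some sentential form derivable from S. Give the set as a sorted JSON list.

FIRST iteration:
[1]
  A via A→b: +{b}
  B via B→a d: +{a}
  S via S→A: +{b}
  S via S→d a: +{d}
  S: {b,d}  A: {b}  B: {a}
[2] — fixpoint
  S: {b,d}  A: {b}  B: {a}

Compute FOLLOW by fixpoint:
FOLLOW(S) := {$}
round 1:
  B→B A: FOLLOW(B) ⊇ FIRST(A) = {b}; new: +{b}
  B→B A: FOLLOW(A) ⊇ FOLLOW(B) ⊇ {b}; new: +{b}
  S→A: FOLLOW(A) ⊇ FOLLOW(S) ⊇ {$}; new: +{$}
  S→b B: FOLLOW(B) ⊇ FOLLOW(S) ⊇ {$}; new: +{$}
  FOLLOW[S]={$}  FOLLOW[A]={$,b}  FOLLOW[B]={$,b}
round 2: — fixpoint
  FOLLOW[S]={$}  FOLLOW[A]={$,b}  FOLLOW[B]={$,b}

FOLLOW(B) = ["$", "b"]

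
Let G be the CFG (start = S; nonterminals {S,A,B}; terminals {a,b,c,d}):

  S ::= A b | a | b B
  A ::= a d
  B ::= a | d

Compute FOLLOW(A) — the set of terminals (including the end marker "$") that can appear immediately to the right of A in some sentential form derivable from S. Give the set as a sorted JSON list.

FIRST iteration:
round 1:
  A via A→a d: +{a}
  B via B→a: +{a}
  B via B→d: +{d}
  S via S→A b: +{a}
  S via S→b B: +{b}
  FIRST[S]={a,b}  FIRST[A]={a}  FIRST[B]={a,d}
round 2: done
  FIRST[S]={a,b}  FIRST[A]={a}  FIRST[B]={a,d}

FOLLOW iteration:
seed FOLLOW(S) with $
round 1:
  S→A b: FOLLOW(A) ⊇ FIRST(b) = {b}; new: +{b}
  S→b B: FOLLOW(B) ⊇ FOLLOW(S) ⊇ {$}; new: +{$}
  FOLLOW(S)={$}  FOLLOW(A)={b}  FOLLOW(B)={$}
round 2: — fixpoint
  FOLLOW(S)={$}  FOLLOW(A)={b}  FOLLOW(B)={$}

FOLLOW(A) = ["b"]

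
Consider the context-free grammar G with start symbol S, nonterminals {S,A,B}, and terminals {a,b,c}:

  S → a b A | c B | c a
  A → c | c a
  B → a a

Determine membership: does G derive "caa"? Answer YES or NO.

Convert to CNF:
  S -> T0 B | T0 T1 | T1 X3
  A -> T0 T1 | c
  B -> T1 T1
  T0 -> c
  T1 -> a
  T2 -> b
  X3 -> T2 A

Fill CYK table bottom-up:
  [0..0]={A,T0}  "c"  orig:{A}
  [1..1]={T1}  "a"  orig:{}
  [2..2]={T1}  "a"  orig:{}
  [0..1]={A,S}  "ca"
  [1..2]={B}  "aa"
  [0..2]={S}  "caa"

S ∈ T[0,2] ⇒ YES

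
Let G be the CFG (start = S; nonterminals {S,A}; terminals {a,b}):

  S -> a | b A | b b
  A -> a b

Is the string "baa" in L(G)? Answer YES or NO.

CNF form of G:
  S -> T1 A | T1 T1 | a
  A -> T0 T1
  T0 -> a
  T1 -> b

CYK fill:
  [0..0]={T1}  "b"  orig:{}
  [1..1]={S,T0}  "a"  orig:{S}
  [2..2]={S,T0}  "a"  orig:{S}
  [0..1]=∅  "ba"
  [1..2]=∅  "aa"
  [0..2]=∅  "baa"

S ∉ T[0,2] ⇒ NO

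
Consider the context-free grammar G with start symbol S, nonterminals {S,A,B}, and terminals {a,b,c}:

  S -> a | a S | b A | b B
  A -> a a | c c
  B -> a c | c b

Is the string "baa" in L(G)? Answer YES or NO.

CNF form of G:
  S -> T0 S | T2 A | T2 B | a
  A -> T0 T0 | T1 T1
  B -> T0 T1 | T1 T2
  T0 -> a
  T1 -> c
  T2 -> b

Fill CYK table bottom-up:
  T[0,0] 'b' = {T2}  orig:{}
  T[1,1] 'a' = {S,T0}  orig:{S}
  T[2,2] 'a' = {S,T0}  orig:{S}
  T[0,1] 'ba' = ∅
  T[1,2] 'aa' = {A,S}
  T[0,2] 'baa' = {S}

S ∈ T[0,2] ⇒ YES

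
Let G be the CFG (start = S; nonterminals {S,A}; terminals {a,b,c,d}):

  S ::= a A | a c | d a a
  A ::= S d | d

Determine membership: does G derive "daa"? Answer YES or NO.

CNF form of G:
  S -> T0 X3 | T1 A | T1 T2
  A -> S T0 | d
  T0 -> d
  T1 -> a
  T2 -> c
  X3 -> T1 T1

CYK table (by increasing span):
  T[0,0] 'd' = {A,T0}  orig:{A}
  T[1,1] 'a' = {T1}  orig:{}
  T[2,2] 'a' = {T1}  orig:{}
  T[0,1] 'da' = ∅
  T[1,2] 'aa' = {X3}  orig:{}
  T[0,2] 'daa' = {S}

S ∈ T[0,2] ⇒ YES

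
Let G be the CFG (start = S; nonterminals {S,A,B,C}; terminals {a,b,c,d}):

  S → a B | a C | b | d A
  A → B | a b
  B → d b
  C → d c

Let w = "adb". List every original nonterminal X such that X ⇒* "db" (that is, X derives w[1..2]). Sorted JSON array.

CNF form of G:
  S -> T0 B | T0 C | T2 A | b
  A -> T0 T1 | T2 T1
  B -> T2 T1
  C -> T2 T3
  T0 -> a
  T1 -> b
  T2 -> d
  T3 -> c

Fill CYK table bottom-up — only the sub-triangle for w[1..2]:
  cell(1,1) d: {T2}  orig:{}
  cell(2,2) b: {S,T1}  orig:{S}
  cell(1,2) db: {A,B}

Original NTs in T[1,2] deriving "db": ["A", "B"]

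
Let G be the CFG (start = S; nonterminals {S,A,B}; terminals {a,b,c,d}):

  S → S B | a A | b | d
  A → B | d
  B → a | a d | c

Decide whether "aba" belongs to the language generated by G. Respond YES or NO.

CNF form of G:
  S -> S B | T0 A | b | d
  A -> T0 T1 | a | c | d
  B -> T0 T1 | a | c
  T0 -> a
  T1 -> d

CYK table (by increasing span):
  T[0,0] 'a' = {A,B,T0}  orig:{A,B}
  T[1,1] 'b' = {S}
  T[2,2] 'a' = {A,B,T0}  orig:{A,B}
  T[0,1] 'ab' = ∅
  T[1,2] 'ba' = {S}
  T[0,2] 'aba' = ∅

S ∉ T[0,2] ⇒ NO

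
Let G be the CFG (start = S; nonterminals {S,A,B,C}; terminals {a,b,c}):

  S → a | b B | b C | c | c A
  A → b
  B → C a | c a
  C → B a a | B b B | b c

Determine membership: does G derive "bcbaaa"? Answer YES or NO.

Convert to CNF:
  S -> T1 A | T2 B | T2 C | a | c
  A -> b
  B -> C T0 | T1 T0
  C -> B X3 | B X4 | T2 T1
  T0 -> a
  T1 -> c
  T2 -> b
  X3 -> T0 T0
  X4 -> T2 B

CYK fill:
  [0..0]={A,T2}  "b"  orig:{A}
  [1..1]={S,T1}  "c"  orig:{S}
  [2..2]={A,T2}  "b"  orig:{A}
  [3..3]={S,T0}  "a"  orig:{S}
  [4..4]={S,T0}  "a"  orig:{S}
  [5..5]={S,T0}  "a"  orig:{S}
  [0..1]={C}  "bc"
  [1..2]={S}  "cb"
  [2..3]=∅  "ba"
  [3..4]={X3}  "aa"  orig:{}
  [4..5]={X3}  "aa"  orig:{}
  [0..2]=∅  "bcb"
  [1..3]=∅  "cba"
  [2..4]=∅  "baa"
  [3..5]=∅  "aaa"
  [0..3]=∅  "bcba"
  [1..4]=∅  "cbaa"
  [2..5]=∅  "baaa"
  [0..4]=∅  "bcbaa"
  [1..5]=∅  "cbaaa"
  [0..5]=∅  "bcbaaa"

S ∉ T[0,5] ⇒ NO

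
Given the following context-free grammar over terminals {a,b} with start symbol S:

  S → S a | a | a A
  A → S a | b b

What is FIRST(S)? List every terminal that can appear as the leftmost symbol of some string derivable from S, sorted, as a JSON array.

FIRST iteration:
round 1:
  A via A→b b: +{b}
  S via S→a: +{a}
  S: {a}  A: {b}
round 2:
  A via A→S a: +{a}
  S: {a}  A: {a,b}
round 3: (stable)
  S: {a}  A: {a,b}

FIRST(S) = ["a"]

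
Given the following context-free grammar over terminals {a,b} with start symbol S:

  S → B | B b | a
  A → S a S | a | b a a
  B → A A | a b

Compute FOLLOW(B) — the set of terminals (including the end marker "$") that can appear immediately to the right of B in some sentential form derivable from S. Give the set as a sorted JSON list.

FIRST iteration:
iter 1:
  A via A→a: +{a}
  A via A→b a a: +{b}
  B via B→A A: +{a,b}
  S via S→B: +{a,b}
  S: {a,b}  A: {a,b}  B: {a,b}
iter 2: (stable)
  S: {a,b}  A: {a,b}  B: {a,b}

FOLLOW iteration:
FOLLOW(S) := {$}
pass 1:
  A→S a S: FOLLOW(S) ⊇ FIRST(a) = {a}; new: +{a}
  B→A A: FOLLOW(A) ⊇ FIRST(A) = {a,b}; new: +{a,b}
  S→B: FOLLOW(B) ⊇ FOLLOW(S) ⊇ {$,a}; new: +{$,a}
  S→B b: FOLLOW(B) ⊇ FIRST(b) = {b}; new: +{b}
  FOLLOW(S)={$,a}  FOLLOW(A)={a,b}  FOLLOW(B)={$,a,b}
pass 2:
  A→S a S: FOLLOW(S) ⊇ FOLLOW(A) ⊇ {a,b}; new: +{b}
  B→A A: FOLLOW(A) ⊇ FOLLOW(B) ⊇ {$,a,b}; new: +{$}
  FOLLOW(S)={$,a,b}  FOLLOW(A)={$,a,b}  FOLLOW(B)={$,a,b}
pass 3: done
  FOLLOW(S)={$,a,b}  FOLLOW(A)={$,a,b}  FOLLOW(B)={$,a,b}

FOLLOW(B) = ["$", "a", "b"]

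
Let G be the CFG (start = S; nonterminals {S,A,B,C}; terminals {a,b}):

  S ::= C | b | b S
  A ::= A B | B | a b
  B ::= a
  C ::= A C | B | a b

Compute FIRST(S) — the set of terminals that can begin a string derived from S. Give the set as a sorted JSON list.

FIRST sets, iterate to fixpoint:
pass 1:
  A via A→a b: +{a}
  B via B→a: +{a}
  C via C→A C: +{a}
  S via S→C: +{a}
  S via S→b: +{b}
  FIRST(S)={a,b}  FIRST(A)={a}  FIRST(B)={a}  FIRST(C)={a}
pass 2: — fixpoint
  FIRST(S)={a,b}  FIRST(A)={a}  FIRST(B)={a}  FIRST(C)={a}

FIRST(S) = ["a", "b"]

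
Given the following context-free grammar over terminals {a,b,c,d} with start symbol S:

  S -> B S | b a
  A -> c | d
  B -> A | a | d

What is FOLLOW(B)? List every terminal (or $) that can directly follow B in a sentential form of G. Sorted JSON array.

Compute FIRST by fixpoint:
round 1:
  A via A→c: +{c}
  A via A→d: +{d}
  B via B→A: +{c,d}
  B via B→a: +{a}
  S via S→B S: +{a,c,d}
  S via S→b a: +{b}
  FIRST[S]={a,b,c,d}  FIRST[A]={c,d}  FIRST[B]={a,c,d}
round 2: (stable)
  FIRST[S]={a,b,c,d}  FIRST[A]={c,d}  FIRST[B]={a,c,d}

Compute FOLLOW by fixpoint:
seed FOLLOW(S) with $
pass 1:
  S→B S: FOLLOW(B) ⊇ FIRST(S) = {a,b,c,d}; new: +{a,b,c,d}
  S: {$}  A: {}  B: {a,b,c,d}
pass 2:
  B→A: FOLLOW(A) ⊇ FOLLOW(B) ⊇ {a,b,c,d}; new: +{a,b,c,d}
  S: {$}  A: {a,b,c,d}  B: {a,b,c,d}
pass 3: — fixpoint
  S: {$}  A: {a,b,c,d}  B: {a,b,c,d}

FOLLOW(B) = ["a", "b", "c", "d"]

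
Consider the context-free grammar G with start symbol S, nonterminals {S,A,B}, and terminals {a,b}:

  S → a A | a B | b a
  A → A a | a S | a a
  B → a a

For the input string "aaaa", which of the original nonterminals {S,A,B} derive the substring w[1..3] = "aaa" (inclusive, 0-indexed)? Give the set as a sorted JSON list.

CNF form of G:
  S -> T0 A | T0 B | T1 T0
  A -> A T0 | T0 S | T0 T0
  B -> T0 T0
  T0 -> a
  T1 -> b

Fill CYK table bottom-up — only the sub-triangle for w[1..3]:
  cell(1,1) a: {T0}  orig:{}
  cell(2,2) a: {T0}  orig:{}
  cell(3,3) a: {T0}  orig:{}
  cell(1,2) aa: {A,B}
  cell(2,3) aa: {A,B}
  cell(1,3) aaa: {A,S}

Original NTs in T[1,3] deriving "aaa": ["A", "S"]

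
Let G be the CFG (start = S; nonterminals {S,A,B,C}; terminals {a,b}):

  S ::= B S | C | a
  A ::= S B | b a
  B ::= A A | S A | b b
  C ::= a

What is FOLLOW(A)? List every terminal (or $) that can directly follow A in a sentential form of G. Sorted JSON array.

FIRST sets, iterate to fixpoint:
pass 1:
  A via A→b a: +{b}
  B via B→A A: +{b}
  C via C→a: +{a}
  S via S→B S: +{b}
  S via S→C: +{a}
  FIRST[S]={a,b}  FIRST[A]={b}  FIRST[B]={b}  FIRST[C]={a}
pass 2:
  A via A→S B: +{a}
  B via B→A A: +{a}
  FIRST[S]={a,b}  FIRST[A]={a,b}  FIRST[B]={a,b}  FIRST[C]={a}
pass 3: (stable)
  FIRST[S]={a,b}  FIRST[A]={a,b}  FIRST[B]={a,b}  FIRST[C]={a}

FOLLOW sets:
seed FOLLOW(S) with $
[1]
  A→S B: FOLLOW(S) ⊇ FIRST(B) = {a,b}; new: +{a,b}
  B→A A: FOLLOW(A) ⊇ FIRST(A) = {a,b}; new: +{a,b}
  S→B S: FOLLOW(B) ⊇ FIRST(S) = {a,b}; new: +{a,b}
  S→C: FOLLOW(C) ⊇ FOLLOW(S) ⊇ {$,a,b}; new: +{$,a,b}
  FOLLOW[S]={$,a,b}  FOLLOW[A]={a,b}  FOLLOW[B]={a,b}  FOLLOW[C]={$,a,b}
[2] — fixpoint
  FOLLOW[S]={$,a,b}  FOLLOW[A]={a,b}  FOLLOW[B]={a,b}  FOLLOW[C]={$,a,b}

FOLLOW(A) = ["a", "b"]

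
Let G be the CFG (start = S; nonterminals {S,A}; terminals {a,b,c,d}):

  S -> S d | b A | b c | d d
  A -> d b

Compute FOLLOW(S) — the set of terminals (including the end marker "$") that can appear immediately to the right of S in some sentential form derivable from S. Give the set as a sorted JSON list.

Compute FIRST by fixpoint:
pass 1:
  A via A→d b: +{d}
  S via S→b A: +{b}
  S via S→d d: +{d}
  FIRST[S]={b,d}  FIRST[A]={d}
pass 2: (no change)
  FIRST[S]={b,d}  FIRST[A]={d}

FOLLOW sets:
FOLLOW(S) := {$}
iter 1:
  S→S d: FOLLOW(S) ⊇ FIRST(d) = {d}; new: +{d}
  S→b A: FOLLOW(A) ⊇ FOLLOW(S) ⊇ {$,d}; new: +{$,d}
  FOLLOW[S]={$,d}  FOLLOW[A]={$,d}
iter 2: (no change)
  FOLLOW[S]={$,d}  FOLLOW[A]={$,d}

FOLLOW(S) = ["$", "d"]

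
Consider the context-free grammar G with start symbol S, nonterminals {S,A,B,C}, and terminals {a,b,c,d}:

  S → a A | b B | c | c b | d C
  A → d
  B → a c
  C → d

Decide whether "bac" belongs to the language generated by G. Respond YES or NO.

CNF form of G:
  S -> T0 A | T1 T2 | T2 B | T3 C | c
  A -> d
  B -> T0 T1
  C -> d
  T0 -> a
  T1 -> c
  T2 -> b
  T3 -> d

CYK table (by increasing span):
  T[0,0] 'b' = {T2}  orig:{}
  T[1,1] 'a' = {T0}  orig:{}
  T[2,2] 'c' = {S,T1}  orig:{S}
  T[0,1] 'ba' = ∅
  T[1,2] 'ac' = {B}
  T[0,2] 'bac' = {S}

S ∈ T[0,2] ⇒ YES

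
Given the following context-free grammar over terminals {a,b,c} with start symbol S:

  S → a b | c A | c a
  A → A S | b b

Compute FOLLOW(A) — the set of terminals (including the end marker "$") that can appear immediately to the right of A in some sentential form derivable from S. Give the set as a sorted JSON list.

Compute FIRST by fixpoint:
round 1:
  A via A→b b: +{b}
  S via S→a b: +{a}
  S via S→c A: +{c}
  FIRST[S]={a,c}  FIRST[A]={b}
round 2: done
  FIRST[S]={a,c}  FIRST[A]={b}

FOLLOW sets:
seed FOLLOW(S) with $
pass 1:
  A→A S: FOLLOW(A) ⊇ FIRST(S) = {a,c}; new: +{a,c}
  A→A S: FOLLOW(S) ⊇ FOLLOW(A) ⊇ {a,c}; new: +{a,c}
  S→c A: FOLLOW(A) ⊇ FOLLOW(S) ⊇ {$,a,c}; new: +{$}
  S: {$,a,c}  A: {$,a,c}
pass 2: — fixpoint
  S: {$,a,c}  A: {$,a,c}

FOLLOW(A) = ["$", "a", "c"]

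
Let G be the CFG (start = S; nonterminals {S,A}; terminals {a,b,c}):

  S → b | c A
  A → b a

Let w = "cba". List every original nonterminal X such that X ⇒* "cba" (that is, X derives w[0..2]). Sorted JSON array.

Convert to CNF:
  S -> T2 A | b
  A -> T0 T1
  T0 -> b
  T1 -> a
  T2 -> c

Fill CYK table bottom-up (cells [i..j] with 0 ≤ i ≤ j ≤ 2 only):
  [0..0]={T2}  "c"  orig:{}
  [1..1]={S,T0}  "b"  orig:{S}
  [2..2]={T1}  "a"  orig:{}
  [0..1]=∅  "cb"
  [1..2]={A}  "ba"
  [0..2]={S}  "cba"

Original NTs in T[0,2] deriving "cba": ["S"]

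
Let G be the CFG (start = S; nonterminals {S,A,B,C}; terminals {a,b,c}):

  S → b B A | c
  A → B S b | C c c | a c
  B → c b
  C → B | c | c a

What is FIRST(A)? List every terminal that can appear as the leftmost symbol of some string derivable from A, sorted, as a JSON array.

Compute FIRST by fixpoint:
[1]
  A via A→a c: +{a}
  B via B→c b: +{c}
  C via C→B: +{c}
  S via S→b B A: +{b}
  S via S→c: +{c}
  S: {b,c}  A: {a}  B: {c}  C: {c}
[2]
  A via A→B S b: +{c}
  S: {b,c}  A: {a,c}  B: {c}  C: {c}
[3] done
  S: {b,c}  A: {a,c}  B: {c}  C: {c}

FIRST(A) = ["a", "c"]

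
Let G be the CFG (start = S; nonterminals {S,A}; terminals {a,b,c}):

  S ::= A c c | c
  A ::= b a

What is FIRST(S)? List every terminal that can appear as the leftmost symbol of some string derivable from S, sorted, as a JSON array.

FIRST sets, iterate to fixpoint:
pass 1:
  A via A→b a: +{b}
  S via S→A c c: +{b}
  S via S→c: +{c}
  S: {b,c}  A: {b}
pass 2: — fixpoint
  S: {b,c}  A: {b}

FIRST(S) = ["b", "c"]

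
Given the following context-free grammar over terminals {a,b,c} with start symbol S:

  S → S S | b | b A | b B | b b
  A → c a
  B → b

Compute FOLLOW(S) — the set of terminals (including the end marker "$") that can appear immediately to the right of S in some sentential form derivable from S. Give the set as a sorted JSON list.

Compute FIRST by fixpoint:
round 1:
  A via A→c a: +{c}
  B via B→b: +{b}
  S via S→b: +{b}
  S: {b}  A: {c}  B: {b}
round 2: (stable)
  S: {b}  A: {c}  B: {b}

Compute FOLLOW by fixpoint:
seed FOLLOW(S) with $
round 1:
  S→S S: FOLLOW(S) ⊇ FIRST(S) = {b}; new: +{b}
  S→b A: FOLLOW(A) ⊇ FOLLOW(S) ⊇ {$,b}; new: +{$,b}
  S→b B: FOLLOW(B) ⊇ FOLLOW(S) ⊇ {$,b}; new: +{$,b}
  FOLLOW[S]={$,b}  FOLLOW[A]={$,b}  FOLLOW[B]={$,b}
round 2: done
  FOLLOW[S]={$,b}  FOLLOW[A]={$,b}  FOLLOW[B]={$,b}

FOLLOW(S) = ["$", "b"]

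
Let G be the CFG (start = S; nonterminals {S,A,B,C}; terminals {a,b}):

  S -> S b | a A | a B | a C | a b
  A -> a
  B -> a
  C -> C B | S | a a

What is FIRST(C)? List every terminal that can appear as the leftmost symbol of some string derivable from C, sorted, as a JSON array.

Compute FIRST by fixpoint:
pass 1:
  A via A→a: +{a}
  B via B→a: +{a}
  C via C→a a: +{a}
  S via S→a A: +{a}
  FIRST[S]={a}  FIRST[A]={a}  FIRST[B]={a}  FIRST[C]={a}
pass 2: (stable)
  FIRST[S]={a}  FIRST[A]={a}  FIRST[B]={a}  FIRST[C]={a}

FIRST(C) = ["a"]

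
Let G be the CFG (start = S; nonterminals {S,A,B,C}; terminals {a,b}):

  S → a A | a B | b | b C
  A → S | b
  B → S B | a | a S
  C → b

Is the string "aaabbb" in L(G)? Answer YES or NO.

CNF form of G:
  S -> T0 A | T0 B | T1 C | b
  A -> T0 A | T0 B | T1 C | b
  B -> S B | T0 S | a
  C -> b
  T0 -> a
  T1 -> b

CYK fill:
  cell(0,0) a: {B,T0}  orig:{B}
  cell(1,1) a: {B,T0}  orig:{B}
  cell(2,2) a: {B,T0}  orig:{B}
  cell(3,3) b: {A,C,S,T1}  orig:{A,C,S}
  cell(4,4) b: {A,C,S,T1}  orig:{A,C,S}
  cell(5,5) b: {A,C,S,T1}  orig:{A,C,S}
  cell(0,1) aa: {A,S}
  cell(1,2) aa: {A,S}
  cell(2,3) ab: {A,B,S}
  cell(3,4) bb: {A,S}
  cell(4,5) bb: {A,S}
  cell(0,2) aaa: {A,B,S}
  cell(1,3) aab: {A,B,S}
  cell(2,4) abb: {A,B,S}
  cell(3,5) bbb: ∅
  cell(0,3) aaab: {A,B,S}
  cell(1,4) aabb: {A,B,S}
  cell(2,5) abbb: ∅
  cell(0,4) aaabb: {A,B,S}
  cell(1,5) aabbb: ∅
  cell(0,5) aaabbb: ∅

S ∉ T[0,5] ⇒ NO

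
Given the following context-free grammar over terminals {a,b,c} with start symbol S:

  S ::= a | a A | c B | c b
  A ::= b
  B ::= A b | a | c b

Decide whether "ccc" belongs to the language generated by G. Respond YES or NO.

CNF form of G:
  S -> T1 B | T1 T0 | T2 A | a
  A -> b
  B -> A T0 | T1 T0 | a
  T0 -> b
  T1 -> c
  T2 -> a

CYK table (by increasing span):
  [0..0]={T1}  "c"  orig:{}
  [1..1]={T1}  "c"  orig:{}
  [2..2]={T1}  "c"  orig:{}
  [0..1]=∅  "cc"
  [1..2]=∅  "cc"
  [0..2]=∅  "ccc"

S ∉ T[0,2] ⇒ NO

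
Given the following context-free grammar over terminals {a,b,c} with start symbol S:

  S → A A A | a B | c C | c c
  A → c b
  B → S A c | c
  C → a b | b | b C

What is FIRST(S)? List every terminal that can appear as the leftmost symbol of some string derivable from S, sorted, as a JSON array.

Compute FIRST by fixpoint:
pass 1:
  A via A→c b: +{c}
  B via B→c: +{c}
  C via C→a b: +{a}
  C via C→b: +{b}
  S via S→A A A: +{c}
  S via S→a B: +{a}
  S: {a,c}  A: {c}  B: {c}  C: {a,b}
pass 2:
  B via B→S A c: +{a}
  S: {a,c}  A: {c}  B: {a,c}  C: {a,b}
pass 3: (no change)
  S: {a,c}  A: {c}  B: {a,c}  C: {a,b}

FIRST(S) = ["a", "c"]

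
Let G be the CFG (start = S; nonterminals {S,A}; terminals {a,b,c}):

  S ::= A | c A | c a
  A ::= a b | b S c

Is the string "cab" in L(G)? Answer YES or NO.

CNF form of G:
  S -> T0 T1 | T1 X4 | T2 A | T2 T0
  A -> T0 T1 | T1 X3
  T0 -> a
  T1 -> b
  T2 -> c
  X3 -> S T2
  X4 -> S T2

CYK fill:
  [0..0]={T2}  "c"  orig:{}
  [1..1]={T0}  "a"  orig:{}
  [2..2]={T1}  "b"  orig:{}
  [0..1]={S}  "ca"
  [1..2]={A,S}  "ab"
  [0..2]={S}  "cab"

S ∈ T[0,2] ⇒ YES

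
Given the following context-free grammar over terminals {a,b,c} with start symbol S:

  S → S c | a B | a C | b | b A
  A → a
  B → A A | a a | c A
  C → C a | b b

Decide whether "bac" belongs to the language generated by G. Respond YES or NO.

Convert to CNF:
  S -> S T1 | T0 B | T0 C | T2 A | b
  A -> a
  B -> A A | T0 T0 | T1 A
  C -> C T0 | T2 T2
  T0 -> a
  T1 -> c
  T2 -> b

CYK table (by increasing span):
  T[0,0] 'b' = {S,T2}  orig:{S}
  T[1,1] 'a' = {A,T0}  orig:{A}
  T[2,2] 'c' = {T1}  orig:{}
  T[0,1] 'ba' = {S}
  T[1,2] 'ac' = ∅
  T[0,2] 'bac' = {S}

S ∈ T[0,2] ⇒ YES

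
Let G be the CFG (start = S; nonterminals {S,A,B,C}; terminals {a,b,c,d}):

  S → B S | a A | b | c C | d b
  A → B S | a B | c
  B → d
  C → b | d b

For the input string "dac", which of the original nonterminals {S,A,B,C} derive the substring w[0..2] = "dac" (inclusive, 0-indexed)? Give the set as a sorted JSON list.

Convert to CNF:
  S -> B S | T0 A | T1 T2 | T3 C | b
  A -> B S | T0 B | c
  B -> d
  C -> T1 T2 | b
  T0 -> a
  T1 -> d
  T2 -> b
  T3 -> c

Fill CYK table bottom-up (cells [i..j] with 0 ≤ i ≤ j ≤ 2 only):
  T[0,0] 'd' = {B,T1}  orig:{B}
  T[1,1] 'a' = {T0}  orig:{}
  T[2,2] 'c' = {A,T3}  orig:{A}
  T[0,1] 'da' = ∅
  T[1,2] 'ac' = {S}
  T[0,2] 'dac' = {A,S}

Original NTs in T[0,2] deriving "dac": ["A", "S"]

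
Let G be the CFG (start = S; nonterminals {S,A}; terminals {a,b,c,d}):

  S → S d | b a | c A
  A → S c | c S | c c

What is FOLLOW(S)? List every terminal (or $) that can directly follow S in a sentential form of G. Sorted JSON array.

Compute FIRST by fixpoint:
round 1:
  A via A→c S: +{c}
  S via S→b a: +{b}
  S via S→c A: +{c}
  FIRST[S]={b,c}  FIRST[A]={c}
round 2:
  A via A→S c: +{b}
  FIRST[S]={b,c}  FIRST[A]={b,c}
round 3: done
  FIRST[S]={b,c}  FIRST[A]={b,c}

FOLLOW sets:
seed FOLLOW(S) with $
pass 1:
  A→S c: FOLLOW(S) ⊇ FIRST(c) = {c}; new: +{c}
  S→S d: FOLLOW(S) ⊇ FIRST(d) = {d}; new: +{d}
  S→c A: FOLLOW(A) ⊇ FOLLOW(S) ⊇ {$,c,d}; new: +{$,c,d}
  FOLLOW(S)={$,c,d}  FOLLOW(A)={$,c,d}
pass 2: done
  FOLLOW(S)={$,c,d}  FOLLOW(A)={$,c,d}

FOLLOW(S) = ["$", "c", "d"]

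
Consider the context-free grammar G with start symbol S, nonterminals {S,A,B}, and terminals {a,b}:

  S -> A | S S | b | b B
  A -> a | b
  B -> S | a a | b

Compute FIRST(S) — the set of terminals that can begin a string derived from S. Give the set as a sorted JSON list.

Compute FIRST by fixpoint:
iter 1:
  A via A→a: +{a}
  A via A→b: +{b}
  B via B→a a: +{a}
  B via B→b: +{b}
  S via S→A: +{a,b}
  S: {a,b}  A: {a,b}  B: {a,b}
iter 2: — fixpoint
  S: {a,b}  A: {a,b}  B: {a,b}

FIRST(S) = ["a", "b"]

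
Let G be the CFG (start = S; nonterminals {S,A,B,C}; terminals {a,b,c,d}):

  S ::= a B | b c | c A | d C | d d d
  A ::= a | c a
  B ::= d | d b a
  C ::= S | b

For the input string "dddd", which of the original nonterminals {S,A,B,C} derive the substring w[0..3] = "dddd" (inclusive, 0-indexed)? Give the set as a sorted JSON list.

Convert to CNF:
  S -> T0 A | T1 B | T2 C | T2 X6 | T3 T0
  A -> T0 T1 | a
  B -> T2 X4 | d
  C -> T0 A | T1 B | T2 C | T2 X5 | T3 T0 | b
  T0 -> c
  T1 -> a
  T2 -> d
  T3 -> b
  X4 -> T3 T1
  X5 -> T2 T2
  X6 -> T2 T2

Fill CYK table bottom-up, restricted to cells inside w[0..3]:
  [0..0]={B,T2}  "d"  orig:{B}
  [1..1]={B,T2}  "d"  orig:{B}
  [2..2]={B,T2}  "d"  orig:{B}
  [3..3]={B,T2}  "d"  orig:{B}
  [0..1]={X5,X6}  "dd"  orig:{}
  [1..2]={X5,X6}  "dd"  orig:{}
  [2..3]={X5,X6}  "dd"  orig:{}
  [0..2]={C,S}  "ddd"
  [1..3]={C,S}  "ddd"
  [0..3]={C,S}  "dddd"

Original NTs in T[0,3] deriving "dddd": ["C", "S"]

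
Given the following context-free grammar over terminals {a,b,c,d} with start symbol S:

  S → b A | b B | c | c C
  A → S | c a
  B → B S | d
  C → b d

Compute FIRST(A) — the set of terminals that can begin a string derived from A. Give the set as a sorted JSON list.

FIRST sets, iterate to fixpoint:
pass 1:
  A via A→c a: +{c}
  B via B→d: +{d}
  C via C→b d: +{b}
  S via S→b A: +{b}
  S via S→c: +{c}
  S: {b,c}  A: {c}  B: {d}  C: {b}
pass 2:
  A via A→S: +{b}
  S: {b,c}  A: {b,c}  B: {d}  C: {b}
pass 3: done
  S: {b,c}  A: {b,c}  B: {d}  C: {b}

FIRST(A) = ["b", "c"]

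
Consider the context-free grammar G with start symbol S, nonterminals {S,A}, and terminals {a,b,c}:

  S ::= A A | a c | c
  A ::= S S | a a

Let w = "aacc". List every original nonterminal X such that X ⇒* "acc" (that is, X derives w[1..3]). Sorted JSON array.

CNF form of G:
  S -> A A | T0 T1 | c
  A -> S S | T0 T0
  T0 -> a
  T1 -> c

CYK table (by increasing span) — only the sub-triangle for w[1..3]:
  [1..1]={T0}  "a"  orig:{}
  [2..2]={S,T1}  "c"  orig:{S}
  [3..3]={S,T1}  "c"  orig:{S}
  [1..2]={S}  "ac"
  [2..3]={A}  "cc"
  [1..3]={A}  "acc"

Original NTs in T[1,3] deriving "acc": ["A"]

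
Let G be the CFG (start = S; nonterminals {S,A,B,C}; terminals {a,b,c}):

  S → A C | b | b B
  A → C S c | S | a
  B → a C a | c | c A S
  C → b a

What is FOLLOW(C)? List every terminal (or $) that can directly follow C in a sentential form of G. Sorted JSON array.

FIRST sets, iterate to fixpoint:
pass 1:
  A via A→a: +{a}
  B via B→a C a: +{a}
  B via B→c: +{c}
  C via C→b a: +{b}
  S via S→A C: +{a}
  S via S→b: +{b}
  FIRST[S]={a,b}  FIRST[A]={a}  FIRST[B]={a,c}  FIRST[C]={b}
pass 2:
  A via A→C S c: +{b}
  FIRST[S]={a,b}  FIRST[A]={a,b}  FIRST[B]={a,c}  FIRST[C]={b}
pass 3: done
  FIRST[S]={a,b}  FIRST[A]={a,b}  FIRST[B]={a,c}  FIRST[C]={b}

Compute FOLLOW by fixpoint:
initialize: $ ∈ FOLLOW(S)
[1]
  A→C S c: FOLLOW(C) ⊇ FIRST(S) = {a,b}; new: +{a,b}
  A→C S c: FOLLOW(S) ⊇ FIRST(c) = {c}; new: +{c}
  B→c A S: FOLLOW(A) ⊇ FIRST(S) = {a,b}; new: +{a,b}
  S→A C: FOLLOW(C) ⊇ FOLLOW(S) ⊇ {$,c}; new: +{$,c}
  S→b B: FOLLOW(B) ⊇ FOLLOW(S) ⊇ {$,c}; new: +{$,c}
  S: {$,c}  A: {a,b}  B: {$,c}  C: {$,a,b,c}
[2]
  A→S: FOLLOW(S) ⊇ FOLLOW(A) ⊇ {a,b}; new: +{a,b}
  S→b B: FOLLOW(B) ⊇ FOLLOW(S) ⊇ {$,a,b,c}; new: +{a,b}
  S: {$,a,b,c}  A: {a,b}  B: {$,a,b,c}  C: {$,a,b,c}
[3] done
  S: {$,a,b,c}  A: {a,b}  B: {$,a,b,c}  C: {$,a,b,c}

FOLLOW(C) = ["$", "a", "b", "c"]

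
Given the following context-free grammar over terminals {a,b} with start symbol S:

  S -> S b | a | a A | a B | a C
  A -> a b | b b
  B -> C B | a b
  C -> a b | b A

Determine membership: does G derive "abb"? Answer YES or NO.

CNF form of G:
  S -> S T1 | T0 A | T0 B | T0 C | a
  A -> T0 T1 | T1 T1
  B -> C B | T0 T1
  C -> T0 T1 | T1 A
  T0 -> a
  T1 -> b

CYK table (by increasing span):
  T[0,0] 'a' = {S,T0}  orig:{S}
  T[1,1] 'b' = {T1}  orig:{}
  T[2,2] 'b' = {T1}  orig:{}
  T[0,1] 'ab' = {A,B,C,S}
  T[1,2] 'bb' = {A}
  T[0,2] 'abb' = {S}

S ∈ T[0,2] ⇒ YES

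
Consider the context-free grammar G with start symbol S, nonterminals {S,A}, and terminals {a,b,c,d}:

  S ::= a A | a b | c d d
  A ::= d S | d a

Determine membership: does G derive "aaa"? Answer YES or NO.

Convert to CNF:
  S -> T1 A | T1 T2 | T3 X4
  A -> T0 S | T0 T1
  T0 -> d
  T1 -> a
  T2 -> b
  T3 -> c
  X4 -> T0 T0

CYK fill:
  T[0,0] 'a' = {T1}  orig:{}
  T[1,1] 'a' = {T1}  orig:{}
  T[2,2] 'a' = {T1}  orig:{}
  T[0,1] 'aa' = ∅
  T[1,2] 'aa' = ∅
  T[0,2] 'aaa' = ∅

S ∉ T[0,2] ⇒ NO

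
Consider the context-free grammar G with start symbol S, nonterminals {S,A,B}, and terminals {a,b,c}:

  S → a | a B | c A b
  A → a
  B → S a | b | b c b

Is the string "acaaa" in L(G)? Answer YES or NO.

CNF form of G:
  S -> T0 B | T2 X4 | a
  A -> a
  B -> S T0 | T1 X3 | b
  T0 -> a
  T1 -> b
  T2 -> c
  X3 -> T2 T1
  X4 -> A T1

CYK table (by increasing span):
  [0..0]={A,S,T0}  "a"  orig:{A,S}
  [1..1]={T2}  "c"  orig:{}
  [2..2]={A,S,T0}  "a"  orig:{A,S}
  [3..3]={A,S,T0}  "a"  orig:{A,S}
  [4..4]={A,S,T0}  "a"  orig:{A,S}
  [0..1]=∅  "ac"
  [1..2]=∅  "ca"
  [2..3]={B}  "aa"
  [3..4]={B}  "aa"
  [0..2]=∅  "aca"
  [1..3]=∅  "caa"
  [2..4]={S}  "aaa"
  [0..3]=∅  "acaa"
  [1..4]=∅  "caaa"
  [0..4]=∅  "acaaa"

S ∉ T[0,4] ⇒ NO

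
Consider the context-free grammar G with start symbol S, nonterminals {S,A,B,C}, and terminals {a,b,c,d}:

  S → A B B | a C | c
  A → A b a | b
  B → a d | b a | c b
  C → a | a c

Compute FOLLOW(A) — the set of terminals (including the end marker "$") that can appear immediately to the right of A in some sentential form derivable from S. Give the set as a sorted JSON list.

Compute FIRST by fixpoint:
pass 1:
  A via A→b: +{b}
  B via B→a d: +{a}
  B via B→b a: +{b}
  B via B→c b: +{c}
  C via C→a: +{a}
  S via S→A B B: +{b}
  S via S→a C: +{a}
  S via S→c: +{c}
  FIRST[S]={a,b,c}  FIRST[A]={b}  FIRST[B]={a,b,c}  FIRST[C]={a}
pass 2: done
  FIRST[S]={a,b,c}  FIRST[A]={b}  FIRST[B]={a,b,c}  FIRST[C]={a}

FOLLOW iteration:
initialize: $ ∈ FOLLOW(S)
[1]
  A→A b a: FOLLOW(A) ⊇ FIRST(b) = {b}; new: +{b}
  S→A B B: FOLLOW(A) ⊇ FIRST(B) = {a,b,c}; new: +{a,c}
  S→A B B: FOLLOW(B) ⊇ FIRST(B) = {a,b,c}; new: +{a,b,c}
  S→A B B: FOLLOW(B) ⊇ FOLLOW(S) ⊇ {$}; new: +{$}
  S→a C: FOLLOW(C) ⊇ FOLLOW(S) ⊇ {$}; new: +{$}
  S: {$}  A: {a,b,c}  B: {$,a,b,c}  C: {$}
[2] — fixpoint
  S: {$}  A: {a,b,c}  B: {$,a,b,c}  C: {$}

FOLLOW(A) = ["a", "b", "c"]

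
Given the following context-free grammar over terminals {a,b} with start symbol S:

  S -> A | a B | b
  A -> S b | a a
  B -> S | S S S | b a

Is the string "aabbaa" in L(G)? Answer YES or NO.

CNF form of G:
  S -> S T0 | T1 B | T1 T1 | b
  A -> S T0 | T1 T1
  B -> S T0 | S X2 | T0 T1 | T1 B | T1 T1 | b
  T0 -> b
  T1 -> a
  X2 -> S S

CYK fill:
  cell(0,0) a: {T1}  orig:{}
  cell(1,1) a: {T1}  orig:{}
  cell(2,2) b: {B,S,T0}  orig:{B,S}
  cell(3,3) b: {B,S,T0}  orig:{B,S}
  cell(4,4) a: {T1}  orig:{}
  cell(5,5) a: {T1}  orig:{}
  cell(0,1) aa: {A,B,S}
  cell(1,2) ab: {B,S}
  cell(2,3) bb: {A,B,S,X2}  orig:{A,B,S}
  cell(3,4) ba: {B}
  cell(4,5) aa: {A,B,S}
  cell(0,2) aab: {A,B,S,X2}  orig:{A,B,S}
  cell(1,3) abb: {A,B,S,X2}  orig:{A,B,S}
  cell(2,4) bba: ∅
  cell(3,5) baa: {X2}  orig:{}
  cell(0,3) aabb: {A,B,S,X2}  orig:{A,B,S}
  cell(1,4) abba: ∅
  cell(2,5) bbaa: {B,X2}  orig:{B}
  cell(0,4) aabba: ∅
  cell(1,5) abbaa: {B,S,X2}  orig:{B,S}
  cell(0,5) aabbaa: {B,S,X2}  orig:{B,S}

S ∈ T[0,5] ⇒ YES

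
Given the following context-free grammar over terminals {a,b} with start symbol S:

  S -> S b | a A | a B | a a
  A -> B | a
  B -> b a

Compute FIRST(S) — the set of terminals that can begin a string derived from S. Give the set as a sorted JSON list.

Compute FIRST by fixpoint:
[1]
  A via A→a: +{a}
  B via B→b a: +{b}
  S via S→a A: +{a}
  FIRST(S)={a}  FIRST(A)={a}  FIRST(B)={b}
[2]
  A via A→B: +{b}
  FIRST(S)={a}  FIRST(A)={a,b}  FIRST(B)={b}
[3] done
  FIRST(S)={a}  FIRST(A)={a,b}  FIRST(B)={b}

FIRST(S) = ["a"]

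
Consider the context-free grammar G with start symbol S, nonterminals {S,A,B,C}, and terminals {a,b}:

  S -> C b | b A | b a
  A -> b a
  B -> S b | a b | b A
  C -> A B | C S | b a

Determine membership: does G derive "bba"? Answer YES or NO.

CNF form of G:
  S -> C T0 | T0 A | T0 T1
  A -> T0 T1
  B -> S T0 | T0 A | T1 T0
  C -> A B | C S | T0 T1
  T0 -> b
  T1 -> a

Fill CYK table bottom-up:
  cell(0,0) b: {T0}  orig:{}
  cell(1,1) b: {T0}  orig:{}
  cell(2,2) a: {T1}  orig:{}
  cell(0,1) bb: ∅
  cell(1,2) ba: {A,C,S}
  cell(0,2) bba: {B,S}

S ∈ T[0,2] ⇒ YES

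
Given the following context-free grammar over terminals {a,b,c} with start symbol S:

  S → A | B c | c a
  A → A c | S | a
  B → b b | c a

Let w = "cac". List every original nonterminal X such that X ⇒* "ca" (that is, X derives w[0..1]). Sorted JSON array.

Convert to CNF:
  S -> A T0 | B T0 | T0 T1 | a
  A -> A T0 | B T0 | T0 T1 | a
  B -> T0 T1 | T2 T2
  T0 -> c
  T1 -> a
  T2 -> b

CYK table (by increasing span) (cells [i..j] with 0 ≤ i ≤ j ≤ 1 only):
  cell(0,0) c: {T0}  orig:{}
  cell(1,1) a: {A,S,T1}  orig:{A,S}
  cell(0,1) ca: {A,B,S}

Original NTs in T[0,1] deriving "ca": ["A", "B", "S"]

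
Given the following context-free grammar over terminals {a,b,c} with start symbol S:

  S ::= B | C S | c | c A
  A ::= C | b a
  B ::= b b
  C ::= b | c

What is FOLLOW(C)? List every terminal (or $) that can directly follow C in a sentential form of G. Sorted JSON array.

FIRST sets, iterate to fixpoint:
iter 1:
  A via A→b a: +{b}
  B via B→b b: +{b}
  C via C→b: +{b}
  C via C→c: +{c}
  S via S→B: +{b}
  S via S→C S: +{c}
  S: {b,c}  A: {b}  B: {b}  C: {b,c}
iter 2:
  A via A→C: +{c}
  S: {b,c}  A: {b,c}  B: {b}  C: {b,c}
iter 3: done
  S: {b,c}  A: {b,c}  B: {b}  C: {b,c}

Compute FOLLOW by fixpoint:
FOLLOW(S) := {$}
pass 1:
  S→B: FOLLOW(B) ⊇ FOLLOW(S) ⊇ {$}; new: +{$}
  S→C S: FOLLOW(C) ⊇ FIRST(S) = {b,c}; new: +{b,c}
  S→c A: FOLLOW(A) ⊇ FOLLOW(S) ⊇ {$}; new: +{$}
  FOLLOW[S]={$}  FOLLOW[A]={$}  FOLLOW[B]={$}  FOLLOW[C]={b,c}
pass 2:
  A→C: FOLLOW(C) ⊇ FOLLOW(A) ⊇ {$}; new: +{$}
  FOLLOW[S]={$}  FOLLOW[A]={$}  FOLLOW[B]={$}  FOLLOW[C]={$,b,c}
pass 3: — fixpoint
  FOLLOW[S]={$}  FOLLOW[A]={$}  FOLLOW[B]={$}  FOLLOW[C]={$,b,c}

FOLLOW(C) = ["$", "b", "c"]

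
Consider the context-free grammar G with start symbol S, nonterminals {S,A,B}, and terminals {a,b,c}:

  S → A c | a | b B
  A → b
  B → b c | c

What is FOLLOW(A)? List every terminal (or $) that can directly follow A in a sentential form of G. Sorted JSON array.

FIRST sets, iterate to fixpoint:
pass 1:
  A via A→b: +{b}
  B via B→b c: +{b}
  B via B→c: +{c}
  S via S→A c: +{b}
  S via S→a: +{a}
  FIRST[S]={a,b}  FIRST[A]={b}  FIRST[B]={b,c}
pass 2: (no change)
  FIRST[S]={a,b}  FIRST[A]={b}  FIRST[B]={b,c}

FOLLOW iteration:
seed FOLLOW(S) with $
[1]
  S→A c: FOLLOW(A) ⊇ FIRST(c) = {c}; new: +{c}
  S→b B: FOLLOW(B) ⊇ FOLLOW(S) ⊇ {$}; new: +{$}
  FOLLOW(S)={$}  FOLLOW(A)={c}  FOLLOW(B)={$}
[2] (no change)
  FOLLOW(S)={$}  FOLLOW(A)={c}  FOLLOW(B)={$}

FOLLOW(A) = ["c"]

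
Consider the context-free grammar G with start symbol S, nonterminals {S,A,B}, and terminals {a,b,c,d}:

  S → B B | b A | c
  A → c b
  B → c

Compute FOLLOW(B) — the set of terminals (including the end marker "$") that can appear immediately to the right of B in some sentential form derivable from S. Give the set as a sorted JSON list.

FIRST sets, iterate to fixpoint:
iter 1:
  A via A→c b: +{c}
  B via B→c: +{c}
  S via S→B B: +{c}
  S via S→b A: +{b}
  FIRST(S)={b,c}  FIRST(A)={c}  FIRST(B)={c}
iter 2: (stable)
  FIRST(S)={b,c}  FIRST(A)={c}  FIRST(B)={c}

FOLLOW iteration:
seed FOLLOW(S) with $
iter 1:
  S→B B: FOLLOW(B) ⊇ FIRST(B) = {c}; new: +{c}
  S→B B: FOLLOW(B) ⊇ FOLLOW(S) ⊇ {$}; new: +{$}
  S→b A: FOLLOW(A) ⊇ FOLLOW(S) ⊇ {$}; new: +{$}
  FOLLOW[S]={$}  FOLLOW[A]={$}  FOLLOW[B]={$,c}
iter 2: (no change)
  FOLLOW[S]={$}  FOLLOW[A]={$}  FOLLOW[B]={$,c}

FOLLOW(B) = ["$", "c"]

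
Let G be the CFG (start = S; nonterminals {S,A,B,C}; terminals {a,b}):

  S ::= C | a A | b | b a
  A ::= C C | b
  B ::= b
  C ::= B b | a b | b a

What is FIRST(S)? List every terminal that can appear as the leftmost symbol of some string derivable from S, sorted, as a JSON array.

FIRST sets, iterate to fixpoint:
pass 1:
  A via A→b: +{b}
  B via B→b: +{b}
  C via C→B b: +{b}
  C via C→a b: +{a}
  S via S→C: +{a,b}
  S: {a,b}  A: {b}  B: {b}  C: {a,b}
pass 2:
  A via A→C C: +{a}
  S: {a,b}  A: {a,b}  B: {b}  C: {a,b}
pass 3: (stable)
  S: {a,b}  A: {a,b}  B: {b}  C: {a,b}

FIRST(S) = ["a", "b"]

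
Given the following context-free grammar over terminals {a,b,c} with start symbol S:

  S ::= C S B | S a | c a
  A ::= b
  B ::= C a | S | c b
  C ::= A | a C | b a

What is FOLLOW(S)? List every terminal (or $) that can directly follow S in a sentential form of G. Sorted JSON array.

FIRST iteration:
round 1:
  A via A→b: +{b}
  B via B→c b: +{c}
  C via C→A: +{b}
  C via C→a C: +{a}
  S via S→C S B: +{a,b}
  S via S→c a: +{c}
  FIRST(S)={a,b,c}  FIRST(A)={b}  FIRST(B)={c}  FIRST(C)={a,b}
round 2:
  B via B→C a: +{a,b}
  FIRST(S)={a,b,c}  FIRST(A)={b}  FIRST(B)={a,b,c}  FIRST(C)={a,b}
round 3: (no change)
  FIRST(S)={a,b,c}  FIRST(A)={b}  FIRST(B)={a,b,c}  FIRST(C)={a,b}

Compute FOLLOW by fixpoint:
seed FOLLOW(S) with $
[1]
  B→C a: FOLLOW(C) ⊇ FIRST(a) = {a}; new: +{a}
  C→A: FOLLOW(A) ⊇ FOLLOW(C) ⊇ {a}; new: +{a}
  S→C S B: FOLLOW(C) ⊇ FIRST(S) = {a,b,c}; new: +{b,c}
  S→C S B: FOLLOW(S) ⊇ FIRST(B) = {a,b,c}; new: +{a,b,c}
  S→C S B: FOLLOW(B) ⊇ FOLLOW(S) ⊇ {$,a,b,c}; new: +{$,a,b,c}
  FOLLOW(S)={$,a,b,c}  FOLLOW(A)={a}  FOLLOW(B)={$,a,b,c}  FOLLOW(C)={a,b,c}
[2]
  C→A: FOLLOW(A) ⊇ FOLLOW(C) ⊇ {a,b,c}; new: +{b,c}
  FOLLOW(S)={$,a,b,c}  FOLLOW(A)={a,b,c}  FOLLOW(B)={$,a,b,c}  FOLLOW(C)={a,b,c}
[3] (no change)
  FOLLOW(S)={$,a,b,c}  FOLLOW(A)={a,b,c}  FOLLOW(B)={$,a,b,c}  FOLLOW(C)={a,b,c}

FOLLOW(S) = ["$", "a", "b", "c"]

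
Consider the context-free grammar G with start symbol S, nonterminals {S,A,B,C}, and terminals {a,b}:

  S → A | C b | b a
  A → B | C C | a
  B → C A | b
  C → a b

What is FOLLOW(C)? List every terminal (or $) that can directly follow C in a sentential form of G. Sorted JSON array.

FIRST sets, iterate to fixpoint:
round 1:
  A via A→a: +{a}
  B via B→b: +{b}
  C via C→a b: +{a}
  S via S→A: +{a}
  S via S→b a: +{b}
  FIRST[S]={a,b}  FIRST[A]={a}  FIRST[B]={b}  FIRST[C]={a}
round 2:
  A via A→B: +{b}
  B via B→C A: +{a}
  FIRST[S]={a,b}  FIRST[A]={a,b}  FIRST[B]={a,b}  FIRST[C]={a}
round 3: (no change)
  FIRST[S]={a,b}  FIRST[A]={a,b}  FIRST[B]={a,b}  FIRST[C]={a}

FOLLOW iteration:
initialize: $ ∈ FOLLOW(S)
round 1:
  A→C C: FOLLOW(C) ⊇ FIRST(C) = {a}; new: +{a}
  B→C A: FOLLOW(C) ⊇ FIRST(A) = {a,b}; new: +{b}
  S→A: FOLLOW(A) ⊇ FOLLOW(S) ⊇ {$}; new: +{$}
  S: {$}  A: {$}  B: {}  C: {a,b}
round 2:
  A→B: FOLLOW(B) ⊇ FOLLOW(A) ⊇ {$}; new: +{$}
  A→C C: FOLLOW(C) ⊇ FOLLOW(A) ⊇ {$}; new: +{$}
  S: {$}  A: {$}  B: {$}  C: {$,a,b}
round 3: done
  S: {$}  A: {$}  B: {$}  C: {$,a,b}

FOLLOW(C) = ["$", "a", "b"]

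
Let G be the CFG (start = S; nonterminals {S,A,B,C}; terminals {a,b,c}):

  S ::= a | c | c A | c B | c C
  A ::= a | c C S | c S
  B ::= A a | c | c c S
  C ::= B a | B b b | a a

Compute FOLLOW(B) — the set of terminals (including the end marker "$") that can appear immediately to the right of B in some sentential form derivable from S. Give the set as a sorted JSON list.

Compute FIRST by fixpoint:
iter 1:
  A via A→a: +{a}
  A via A→c C S: +{c}
  B via B→A a: +{a,c}
  C via C→B a: +{a,c}
  S via S→a: +{a}
  S via S→c: +{c}
  S: {a,c}  A: {a,c}  B: {a,c}  C: {a,c}
iter 2: done
  S: {a,c}  A: {a,c}  B: {a,c}  C: {a,c}

FOLLOW sets:
seed FOLLOW(S) with $
pass 1:
  A→c C S: FOLLOW(C) ⊇ FIRST(S) = {a,c}; new: +{a,c}
  B→A a: FOLLOW(A) ⊇ FIRST(a) = {a}; new: +{a}
  C→B a: FOLLOW(B) ⊇ FIRST(a) = {a}; new: +{a}
  C→B b b: FOLLOW(B) ⊇ FIRST(b) = {b}; new: +{b}
  S→c A: FOLLOW(A) ⊇ FOLLOW(S) ⊇ {$}; new: +{$}
  S→c B: FOLLOW(B) ⊇ FOLLOW(S) ⊇ {$}; new: +{$}
  S→c C: FOLLOW(C) ⊇ FOLLOW(S) ⊇ {$}; new: +{$}
  FOLLOW(S)={$}  FOLLOW(A)={$,a}  FOLLOW(B)={$,a,b}  FOLLOW(C)={$,a,c}
pass 2:
  A→c C S: FOLLOW(S) ⊇ FOLLOW(A) ⊇ {$,a}; new: +{a}
  B→c c S: FOLLOW(S) ⊇ FOLLOW(B) ⊇ {$,a,b}; new: +{b}
  S→c A: FOLLOW(A) ⊇ FOLLOW(S) ⊇ {$,a,b}; new: +{b}
  S→c C: FOLLOW(C) ⊇ FOLLOW(S) ⊇ {$,a,b}; new: +{b}
  FOLLOW(S)={$,a,b}  FOLLOW(A)={$,a,b}  FOLLOW(B)={$,a,b}  FOLLOW(C)={$,a,b,c}
pass 3: done
  FOLLOW(S)={$,a,b}  FOLLOW(A)={$,a,b}  FOLLOW(B)={$,a,b}  FOLLOW(C)={$,a,b,c}

FOLLOW(B) = ["$", "a", "b"]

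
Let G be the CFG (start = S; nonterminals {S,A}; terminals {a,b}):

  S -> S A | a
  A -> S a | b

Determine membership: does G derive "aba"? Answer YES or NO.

Convert to CNF:
  S -> S A | a
  A -> S T0 | b
  T0 -> a

CYK table (by increasing span):
  [0..0]={S,T0}  "a"  orig:{S}
  [1..1]={A}  "b"
  [2..2]={S,T0}  "a"  orig:{S}
  [0..1]={S}  "ab"
  [1..2]=∅  "ba"
  [0..2]={A}  "aba"

S ∉ T[0,2] ⇒ NO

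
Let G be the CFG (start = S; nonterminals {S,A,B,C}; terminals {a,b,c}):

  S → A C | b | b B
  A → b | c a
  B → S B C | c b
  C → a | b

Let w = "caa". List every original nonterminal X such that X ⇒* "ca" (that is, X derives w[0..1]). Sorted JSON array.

Convert to CNF:
  S -> A C | T2 B | b
  A -> T0 T1 | b
  B -> S X3 | T0 T2
  C -> a | b
  T0 -> c
  T1 -> a
  T2 -> b
  X3 -> B C

CYK fill — only the sub-triangle for w[0..1]:
  T[0,0] 'c' = {T0}  orig:{}
  T[1,1] 'a' = {C,T1}  orig:{C}
  T[0,1] 'ca' = {A}

Original NTs in T[0,1] deriving "ca": ["A"]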